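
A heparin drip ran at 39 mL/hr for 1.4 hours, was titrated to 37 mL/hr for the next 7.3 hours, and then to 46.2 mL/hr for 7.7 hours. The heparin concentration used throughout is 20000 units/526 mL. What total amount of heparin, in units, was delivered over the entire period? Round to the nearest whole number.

Concentration = 20000 units ÷ 526 mL = 38.02281 units/mL
Stage 1: 39 mL/hr × 1.4 hr = 54.6 mL → 54.6 mL × 38.02281 units/mL = 2076.046 units
Stage 2: 37 mL/hr × 7.3 hr = 270.1 mL → 270.1 mL × 38.02281 units/mL = 10269.96 units
Stage 3: 46.2 mL/hr × 7.7 hr = 355.74 mL → 355.74 mL × 38.02281 units/mL = 13526.24 units
Total = 2076.046 + 10269.96 + 13526.24 = 25872.24 units

25872 units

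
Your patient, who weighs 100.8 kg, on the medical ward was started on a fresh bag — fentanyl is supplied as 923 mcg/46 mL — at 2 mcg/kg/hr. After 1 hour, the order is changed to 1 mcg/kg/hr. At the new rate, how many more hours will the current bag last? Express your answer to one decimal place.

7.2 hours

Initial rate:
Dose = 2 mcg/kg/hr × 100.8 kg = 201.6 mcg/hr
Concentration = 923 mcg ÷ 46 mL = 20.06522 mcg/mL
Rate = 201.6 mcg/hr ÷ 20.06522 mcg/mL = 10.04724 mL/hr
Volume infused so far = 10.04724 mL/hr × 1 hr = 10.04724 mL
Volume remaining = 46 − 10.04724 = 35.95276 mL
New rate:
Dose = 1 mcg/kg/hr × 100.8 kg = 100.8 mcg/hr
Rate = 100.8 mcg/hr ÷ 20.06522 mcg/mL = 5.023619 mL/hr
Time remaining = 35.95276 mL ÷ 5.023619 mL/hr = 7.156746 hr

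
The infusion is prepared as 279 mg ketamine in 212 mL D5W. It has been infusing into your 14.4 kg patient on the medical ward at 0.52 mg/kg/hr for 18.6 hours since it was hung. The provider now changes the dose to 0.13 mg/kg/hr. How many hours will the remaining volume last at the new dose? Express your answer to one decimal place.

74.6 hours

Initial rate:
Dose = 0.52 mg/kg/hr × 14.4 kg = 7.488 mg/hr
Concentration = 279 mg ÷ 212 mL = 1.316038 mg/mL
Rate = 7.488 mg/hr ÷ 1.316038 mg/mL = 5.689806 mL/hr
Volume infused so far = 5.689806 mL/hr × 18.6 hr = 105.8304 mL
Volume remaining = 212 − 105.8304 = 106.1696 mL
New rate:
Dose = 0.13 mg/kg/hr × 14.4 kg = 1.872 mg/hr
Rate = 1.872 mg/hr ÷ 1.316038 mg/mL = 1.422452 mL/hr
Time remaining = 106.1696 mL ÷ 1.422452 mL/hr = 74.63846 hr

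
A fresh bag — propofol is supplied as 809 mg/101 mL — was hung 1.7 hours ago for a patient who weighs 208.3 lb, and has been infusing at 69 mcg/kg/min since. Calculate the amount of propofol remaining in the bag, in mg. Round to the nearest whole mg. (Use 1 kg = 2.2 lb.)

Weight = 208.3 lb ÷ 2.2 lb/kg = 94.68182 kg
Dose = 69 mcg/kg/min × 94.68182 kg = 6533.045 mcg/min
6533.045 mcg/min × 60 min/hr = 391982.7 mcg/hr
Concentration = 809 mg ÷ 101 mL = 8.009901 mg/mL = 8009.901 mcg/mL
Rate = 391982.7 mcg/hr ÷ 8009.901 mcg/mL = 48.93727 mL/hr
Volume infused = 48.93727 mL/hr × 1.7 hr = 83.19337 mL
Volume remaining = 101 − 83.19337 = 17.80663 mL
Drug remaining = 17.80663 mL × 8009.901 mcg/mL = 142629.4 mcg = 142.6294 mg

143 mg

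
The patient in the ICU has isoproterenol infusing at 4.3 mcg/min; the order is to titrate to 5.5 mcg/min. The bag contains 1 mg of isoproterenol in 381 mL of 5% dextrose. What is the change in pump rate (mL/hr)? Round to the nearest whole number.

27 mL/hr

At the current dose:
4.3 mcg/min × 60 min/hr = 258 mcg/hr
Concentration = 1 mg ÷ 381 mL = 0.002624672 mg/mL = 2.624672 mcg/mL
Rate = 258 mcg/hr ÷ 2.624672 mcg/mL = 98.298 mL/hr
At the new dose:
5.5 mcg/min × 60 min/hr = 330 mcg/hr
Rate = 330 mcg/hr ÷ 2.624672 mcg/mL = 125.73 mL/hr
Change = 125.73 − 98.298 = 27.432 mL/hr → 27.432 mL/hr increase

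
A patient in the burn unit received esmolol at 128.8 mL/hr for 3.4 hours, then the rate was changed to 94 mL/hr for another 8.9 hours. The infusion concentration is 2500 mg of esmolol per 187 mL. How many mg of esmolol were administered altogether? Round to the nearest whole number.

Concentration = 2500 mg ÷ 187 mL = 13.36898 mg/mL
Stage 1: 128.8 mL/hr × 3.4 hr = 437.92 mL → 437.92 mL × 13.36898 mg/mL = 5854.545 mg
Stage 2: 94 mL/hr × 8.9 hr = 836.6 mL → 836.6 mL × 13.36898 mg/mL = 11184.49 mg
Total = 5854.545 + 11184.49 = 17039.04 mg

17039 mg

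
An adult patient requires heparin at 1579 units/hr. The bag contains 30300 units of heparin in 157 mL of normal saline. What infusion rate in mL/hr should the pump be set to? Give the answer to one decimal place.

8.2 mL/hr

Concentration = 30300 units ÷ 157 mL = 192.9936 units/mL
Rate = 1579 units/hr ÷ 192.9936 units/mL = 8.181617 mL/hr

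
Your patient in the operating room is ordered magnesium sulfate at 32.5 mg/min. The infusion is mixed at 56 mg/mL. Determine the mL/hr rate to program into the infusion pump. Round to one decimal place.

32.5 mg/min × 60 min/hr = 1950 mg/hr
Rate = 1950 mg/hr ÷ 56 mg/mL = 34.82143 mL/hr

34.8 mL/hr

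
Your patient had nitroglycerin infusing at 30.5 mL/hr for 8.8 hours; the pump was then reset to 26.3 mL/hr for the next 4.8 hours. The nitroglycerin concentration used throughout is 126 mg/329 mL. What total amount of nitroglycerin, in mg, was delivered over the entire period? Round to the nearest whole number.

151 mg

Concentration = 126 mg ÷ 329 mL = 0.3829787 mg/mL
Stage 1: 30.5 mL/hr × 8.8 hr = 268.4 mL → 268.4 mL × 0.3829787 mg/mL = 102.7915 mg
Stage 2: 26.3 mL/hr × 4.8 hr = 126.24 mL → 126.24 mL × 0.3829787 mg/mL = 48.34723 mg
Total = 102.7915 + 48.34723 = 151.1387 mg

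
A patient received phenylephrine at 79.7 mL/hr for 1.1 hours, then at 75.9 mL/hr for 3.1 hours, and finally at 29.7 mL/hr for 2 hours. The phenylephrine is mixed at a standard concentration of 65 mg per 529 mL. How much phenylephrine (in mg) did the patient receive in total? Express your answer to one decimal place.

47.0 mg

Concentration = 65 mg ÷ 529 mL = 0.1228733 mg/mL
Stage 1: 79.7 mL/hr × 1.1 hr = 87.67 mL → 87.67 mL × 0.1228733 mg/mL = 10.77231 mg
Stage 2: 75.9 mL/hr × 3.1 hr = 235.29 mL → 235.29 mL × 0.1228733 mg/mL = 28.91087 mg
Stage 3: 29.7 mL/hr × 2 hr = 59.4 mL → 59.4 mL × 0.1228733 mg/mL = 7.298677 mg
Total = 10.77231 + 28.91087 + 7.298677 = 46.98185 mg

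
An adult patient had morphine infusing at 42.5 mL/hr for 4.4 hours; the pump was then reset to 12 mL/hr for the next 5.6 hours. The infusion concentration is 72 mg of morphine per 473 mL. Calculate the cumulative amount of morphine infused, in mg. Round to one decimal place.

Concentration = 72 mg ÷ 473 mL = 0.1522199 mg/mL
Stage 1: 42.5 mL/hr × 4.4 hr = 187 mL → 187 mL × 0.1522199 mg/mL = 28.46512 mg
Stage 2: 12 mL/hr × 5.6 hr = 67.2 mL → 67.2 mL × 0.1522199 mg/mL = 10.22918 mg
Total = 28.46512 + 10.22918 = 38.69429 mg

38.7 mg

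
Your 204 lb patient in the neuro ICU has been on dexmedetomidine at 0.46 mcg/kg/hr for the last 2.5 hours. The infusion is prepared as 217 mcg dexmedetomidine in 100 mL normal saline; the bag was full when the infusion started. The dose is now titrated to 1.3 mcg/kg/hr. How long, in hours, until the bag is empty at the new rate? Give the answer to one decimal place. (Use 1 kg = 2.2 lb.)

Initial rate:
Weight = 204 lb ÷ 2.2 lb/kg = 92.72727 kg
Dose = 0.46 mcg/kg/hr × 92.72727 kg = 42.65455 mcg/hr
Concentration = 217 mcg ÷ 100 mL = 2.17 mcg/mL
Rate = 42.65455 mcg/hr ÷ 2.17 mcg/mL = 19.65647 mL/hr
Volume infused so far = 19.65647 mL/hr × 2.5 hr = 49.14118 mL
Volume remaining = 100 − 49.14118 = 50.85882 mL
New rate:
Dose = 1.3 mcg/kg/hr × 92.72727 kg = 120.5455 mcg/hr
Rate = 120.5455 mcg/hr ÷ 2.17 mcg/mL = 55.5509 mL/hr
Time remaining = 50.85882 mL ÷ 55.5509 mL/hr = 0.9155354 hr

0.9 hours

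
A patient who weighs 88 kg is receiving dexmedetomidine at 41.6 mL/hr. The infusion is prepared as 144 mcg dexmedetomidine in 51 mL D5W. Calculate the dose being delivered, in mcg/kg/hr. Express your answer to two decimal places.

1.33 mcg/kg/hr

Concentration = 144 mcg ÷ 51 mL = 2.823529 mcg/mL
Drug rate = 41.6 mL/hr × 2.823529 mcg/mL = 117.4588 mcg/hr
117.4588 mcg/hr ÷ 88 kg = 1.334759 mcg/kg/hr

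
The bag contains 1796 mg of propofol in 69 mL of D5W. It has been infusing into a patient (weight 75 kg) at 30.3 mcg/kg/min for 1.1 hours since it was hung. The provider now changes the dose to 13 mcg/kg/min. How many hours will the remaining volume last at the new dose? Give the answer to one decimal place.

28.1 hours

Initial rate:
Dose = 30.3 mcg/kg/min × 75 kg = 2272.5 mcg/min
2272.5 mcg/min × 60 min/hr = 136350 mcg/hr
Concentration = 1796 mg ÷ 69 mL = 26.02899 mg/mL = 26028.99 mcg/mL
Rate = 136350 mcg/hr ÷ 26028.99 mcg/mL = 5.238391 mL/hr
Volume infused so far = 5.238391 mL/hr × 1.1 hr = 5.76223 mL
Volume remaining = 69 − 5.76223 = 63.23777 mL
New rate:
Dose = 13 mcg/kg/min × 75 kg = 975 mcg/min
975 mcg/min × 60 min/hr = 58500 mcg/hr
Rate = 58500 mcg/hr ÷ 26028.99 mcg/mL = 2.247494 mL/hr
Time remaining = 63.23777 mL ÷ 2.247494 mL/hr = 28.13701 hr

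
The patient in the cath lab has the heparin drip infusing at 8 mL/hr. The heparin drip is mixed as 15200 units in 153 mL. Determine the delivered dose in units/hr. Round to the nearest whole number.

Concentration = 15200 units ÷ 153 mL = 99.34641 units/mL
Drug rate = 8 mL/hr × 99.34641 units/mL = 794.7712 units/hr

795 units/hr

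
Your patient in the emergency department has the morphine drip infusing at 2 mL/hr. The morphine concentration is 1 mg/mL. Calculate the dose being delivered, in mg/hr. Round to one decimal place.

Drug rate = 2 mL/hr × 1 mg/mL = 2 mg/hr

2.0 mg/hr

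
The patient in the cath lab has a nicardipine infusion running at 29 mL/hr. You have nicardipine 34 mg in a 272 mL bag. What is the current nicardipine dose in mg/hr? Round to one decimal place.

3.6 mg/hr

Concentration = 34 mg ÷ 272 mL = 0.125 mg/mL
Drug rate = 29 mL/hr × 0.125 mg/mL = 3.625 mg/hr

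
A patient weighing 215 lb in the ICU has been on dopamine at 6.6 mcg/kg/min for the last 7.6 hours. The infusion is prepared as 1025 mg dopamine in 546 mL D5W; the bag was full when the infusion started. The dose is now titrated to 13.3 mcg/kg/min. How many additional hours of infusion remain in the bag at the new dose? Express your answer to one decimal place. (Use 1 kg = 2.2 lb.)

Initial rate:
Weight = 215 lb ÷ 2.2 lb/kg = 97.72727 kg
Dose = 6.6 mcg/kg/min × 97.72727 kg = 645 mcg/min
645 mcg/min × 60 min/hr = 38700 mcg/hr
Concentration = 1025 mg ÷ 546 mL = 1.877289 mg/mL = 1877.289 mcg/mL
Rate = 38700 mcg/hr ÷ 1877.289 mcg/mL = 20.61483 mL/hr
Volume infused so far = 20.61483 mL/hr × 7.6 hr = 156.6727 mL
Volume remaining = 546 − 156.6727 = 389.3273 mL
New rate:
Dose = 13.3 mcg/kg/min × 97.72727 kg = 1299.773 mcg/min
1299.773 mcg/min × 60 min/hr = 77986.36 mcg/hr
Rate = 77986.36 mcg/hr ÷ 1877.289 mcg/mL = 41.542 mL/hr
Time remaining = 389.3273 mL ÷ 41.542 mL/hr = 9.371895 hr

9.4 hours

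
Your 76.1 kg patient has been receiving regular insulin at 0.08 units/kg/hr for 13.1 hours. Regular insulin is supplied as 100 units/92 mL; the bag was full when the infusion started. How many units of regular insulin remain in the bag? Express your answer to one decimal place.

20.2 units

Dose = 0.08 units/kg/hr × 76.1 kg = 6.088 units/hr
Concentration = 100 units ÷ 92 mL = 1.086957 units/mL
Rate = 6.088 units/hr ÷ 1.086957 units/mL = 5.60096 mL/hr
Volume infused = 5.60096 mL/hr × 13.1 hr = 73.37258 mL
Volume remaining = 92 − 73.37258 = 18.62742 mL
Drug remaining = 18.62742 mL × 1.086957 units/mL = 20.2472 units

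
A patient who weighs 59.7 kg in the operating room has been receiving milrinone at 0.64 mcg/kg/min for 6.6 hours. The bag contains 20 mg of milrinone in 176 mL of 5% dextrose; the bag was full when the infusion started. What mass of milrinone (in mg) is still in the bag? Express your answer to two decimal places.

Dose = 0.64 mcg/kg/min × 59.7 kg = 38.208 mcg/min
38.208 mcg/min × 60 min/hr = 2292.48 mcg/hr
Concentration = 20 mg ÷ 176 mL = 0.1136364 mg/mL = 113.6364 mcg/mL
Rate = 2292.48 mcg/hr ÷ 113.6364 mcg/mL = 20.17382 mL/hr
Volume infused = 20.17382 mL/hr × 6.6 hr = 133.1472 mL
Volume remaining = 176 − 133.1472 = 42.85276 mL
Drug remaining = 42.85276 mL × 113.6364 mcg/mL = 4869.632 mcg = 4.869632 mg

4.87 mg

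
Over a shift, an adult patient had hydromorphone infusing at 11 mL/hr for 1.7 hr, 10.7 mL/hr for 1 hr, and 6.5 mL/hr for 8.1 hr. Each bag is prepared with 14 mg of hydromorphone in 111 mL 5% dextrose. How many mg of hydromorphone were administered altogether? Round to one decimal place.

10.3 mg

Concentration = 14 mg ÷ 111 mL = 0.1261261 mg/mL
Stage 1: 11 mL/hr × 1.7 hr = 18.7 mL → 18.7 mL × 0.1261261 mg/mL = 2.358559 mg
Stage 2: 10.7 mL/hr × 1 hr = 10.7 mL → 10.7 mL × 0.1261261 mg/mL = 1.34955 mg
Stage 3: 6.5 mL/hr × 8.1 hr = 52.65 mL → 52.65 mL × 0.1261261 mg/mL = 6.640541 mg
Total = 2.358559 + 1.34955 + 6.640541 = 10.34865 mg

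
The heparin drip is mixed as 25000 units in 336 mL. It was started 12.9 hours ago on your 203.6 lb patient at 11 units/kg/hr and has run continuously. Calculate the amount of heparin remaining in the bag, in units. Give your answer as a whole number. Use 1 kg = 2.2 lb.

11868 units

Weight = 203.6 lb ÷ 2.2 lb/kg = 92.54545 kg
Dose = 11 units/kg/hr × 92.54545 kg = 1018 units/hr
Concentration = 25000 units ÷ 336 mL = 74.40476 units/mL
Rate = 1018 units/hr ÷ 74.40476 units/mL = 13.68192 mL/hr
Volume infused = 13.68192 mL/hr × 12.9 hr = 176.4968 mL
Volume remaining = 336 − 176.4968 = 159.5032 mL
Drug remaining = 159.5032 mL × 74.40476 units/mL = 11867.8 units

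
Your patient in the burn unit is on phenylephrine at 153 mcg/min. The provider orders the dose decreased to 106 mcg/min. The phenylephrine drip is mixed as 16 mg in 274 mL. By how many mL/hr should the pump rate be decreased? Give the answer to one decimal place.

48.3 mL/hr

At the current dose:
153 mcg/min × 60 min/hr = 9180 mcg/hr
Concentration = 16 mg ÷ 274 mL = 0.05839416 mg/mL = 58.39416 mcg/mL
Rate = 9180 mcg/hr ÷ 58.39416 mcg/mL = 157.2075 mL/hr
At the new dose:
106 mcg/min × 60 min/hr = 6360 mcg/hr
Rate = 6360 mcg/hr ÷ 58.39416 mcg/mL = 108.915 mL/hr
Change = 108.915 − 157.2075 = -48.2925 mL/hr → 48.2925 mL/hr decrease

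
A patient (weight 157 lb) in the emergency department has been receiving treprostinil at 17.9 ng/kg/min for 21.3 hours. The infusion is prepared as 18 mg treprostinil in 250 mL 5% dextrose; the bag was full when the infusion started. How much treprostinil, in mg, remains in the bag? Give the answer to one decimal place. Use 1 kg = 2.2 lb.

Weight = 157 lb ÷ 2.2 lb/kg = 71.36364 kg
Dose = 17.9 ng/kg/min × 71.36364 kg = 1277.409 ng/min
1277.409 ng/min × 60 min/hr = 76644.55 ng/hr
Concentration = 18 mg ÷ 250 mL = 0.072 mg/mL = 72000 ng/mL
Rate = 76644.55 ng/hr ÷ 72000 ng/mL = 1.064508 mL/hr
Volume infused = 1.064508 mL/hr × 21.3 hr = 22.67401 mL
Volume remaining = 250 − 22.67401 = 227.326 mL
Drug remaining = 227.326 mL × 72000 ng/mL = 16367471 ng = 16.36747 mg

16.4 mg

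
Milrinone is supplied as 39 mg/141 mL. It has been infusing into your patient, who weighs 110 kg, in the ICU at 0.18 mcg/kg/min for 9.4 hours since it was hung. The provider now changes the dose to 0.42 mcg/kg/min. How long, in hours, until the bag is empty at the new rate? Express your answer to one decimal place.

Initial rate:
Dose = 0.18 mcg/kg/min × 110 kg = 19.8 mcg/min
19.8 mcg/min × 60 min/hr = 1188 mcg/hr
Concentration = 39 mg ÷ 141 mL = 0.2765957 mg/mL = 276.5957 mcg/mL
Rate = 1188 mcg/hr ÷ 276.5957 mcg/mL = 4.295077 mL/hr
Volume infused so far = 4.295077 mL/hr × 9.4 hr = 40.37372 mL
Volume remaining = 141 − 40.37372 = 100.6263 mL
New rate:
Dose = 0.42 mcg/kg/min × 110 kg = 46.2 mcg/min
46.2 mcg/min × 60 min/hr = 2772 mcg/hr
Rate = 2772 mcg/hr ÷ 276.5957 mcg/mL = 10.02185 mL/hr
Time remaining = 100.6263 mL ÷ 10.02185 mL/hr = 10.04069 hr

10.0 hours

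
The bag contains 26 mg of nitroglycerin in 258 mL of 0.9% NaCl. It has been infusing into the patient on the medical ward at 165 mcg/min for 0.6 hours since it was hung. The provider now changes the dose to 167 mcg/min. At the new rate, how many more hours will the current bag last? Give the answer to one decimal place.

Initial rate:
165 mcg/min × 60 min/hr = 9900 mcg/hr
Concentration = 26 mg ÷ 258 mL = 0.1007752 mg/mL = 100.7752 mcg/mL
Rate = 9900 mcg/hr ÷ 100.7752 mcg/mL = 98.23846 mL/hr
Volume infused so far = 98.23846 mL/hr × 0.6 hr = 58.94308 mL
Volume remaining = 258 − 58.94308 = 199.0569 mL
New rate:
167 mcg/min × 60 min/hr = 10020 mcg/hr
Rate = 10020 mcg/hr ÷ 100.7752 mcg/mL = 99.42923 mL/hr
Time remaining = 199.0569 mL ÷ 99.42923 mL/hr = 2.001996 hr

2.0 hours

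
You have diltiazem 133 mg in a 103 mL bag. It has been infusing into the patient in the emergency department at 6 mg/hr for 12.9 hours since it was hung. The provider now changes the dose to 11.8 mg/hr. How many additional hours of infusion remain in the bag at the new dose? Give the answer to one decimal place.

4.7 hours

Initial rate:
Concentration = 133 mg ÷ 103 mL = 1.291262 mg/mL
Rate = 6 mg/hr ÷ 1.291262 mg/mL = 4.646617 mL/hr
Volume infused so far = 4.646617 mL/hr × 12.9 hr = 59.94135 mL
Volume remaining = 103 − 59.94135 = 43.05865 mL
New rate:
Rate = 11.8 mg/hr ÷ 1.291262 mg/mL = 9.138346 mL/hr
Time remaining = 43.05865 mL ÷ 9.138346 mL/hr = 4.711864 hr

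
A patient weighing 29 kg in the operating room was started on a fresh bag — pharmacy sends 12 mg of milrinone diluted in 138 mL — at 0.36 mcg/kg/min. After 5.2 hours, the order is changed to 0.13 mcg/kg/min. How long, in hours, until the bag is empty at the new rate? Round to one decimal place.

Initial rate:
Dose = 0.36 mcg/kg/min × 29 kg = 10.44 mcg/min
10.44 mcg/min × 60 min/hr = 626.4 mcg/hr
Concentration = 12 mg ÷ 138 mL = 0.08695652 mg/mL = 86.95652 mcg/mL
Rate = 626.4 mcg/hr ÷ 86.95652 mcg/mL = 7.2036 mL/hr
Volume infused so far = 7.2036 mL/hr × 5.2 hr = 37.45872 mL
Volume remaining = 138 − 37.45872 = 100.5413 mL
New rate:
Dose = 0.13 mcg/kg/min × 29 kg = 3.77 mcg/min
3.77 mcg/min × 60 min/hr = 226.2 mcg/hr
Rate = 226.2 mcg/hr ÷ 86.95652 mcg/mL = 2.6013 mL/hr
Time remaining = 100.5413 mL ÷ 2.6013 mL/hr = 38.6504 hr

38.7 hours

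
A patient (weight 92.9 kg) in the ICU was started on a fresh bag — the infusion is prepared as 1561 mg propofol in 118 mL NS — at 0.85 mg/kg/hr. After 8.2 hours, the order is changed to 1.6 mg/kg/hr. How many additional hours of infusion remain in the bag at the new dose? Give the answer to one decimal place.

Initial rate:
Dose = 0.85 mg/kg/hr × 92.9 kg = 78.965 mg/hr
Concentration = 1561 mg ÷ 118 mL = 13.22881 mg/mL
Rate = 78.965 mg/hr ÷ 13.22881 mg/mL = 5.969167 mL/hr
Volume infused so far = 5.969167 mL/hr × 8.2 hr = 48.94717 mL
Volume remaining = 118 − 48.94717 = 69.05283 mL
New rate:
Dose = 1.6 mg/kg/hr × 92.9 kg = 148.64 mg/hr
Rate = 148.64 mg/hr ÷ 13.22881 mg/mL = 11.23608 mL/hr
Time remaining = 69.05283 mL ÷ 11.23608 mL/hr = 6.145634 hr

6.1 hours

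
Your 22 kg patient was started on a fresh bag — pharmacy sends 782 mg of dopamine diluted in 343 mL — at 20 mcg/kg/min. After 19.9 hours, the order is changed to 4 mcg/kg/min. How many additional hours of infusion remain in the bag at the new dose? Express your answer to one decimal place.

48.6 hours

Initial rate:
Dose = 20 mcg/kg/min × 22 kg = 440 mcg/min
440 mcg/min × 60 min/hr = 26400 mcg/hr
Concentration = 782 mg ÷ 343 mL = 2.279883 mg/mL = 2279.883 mcg/mL
Rate = 26400 mcg/hr ÷ 2279.883 mcg/mL = 11.57954 mL/hr
Volume infused so far = 11.57954 mL/hr × 19.9 hr = 230.4328 mL
Volume remaining = 343 − 230.4328 = 112.5672 mL
New rate:
Dose = 4 mcg/kg/min × 22 kg = 88 mcg/min
88 mcg/min × 60 min/hr = 5280 mcg/hr
Rate = 5280 mcg/hr ÷ 2279.883 mcg/mL = 2.315908 mL/hr
Time remaining = 112.5672 mL ÷ 2.315908 mL/hr = 48.60606 hr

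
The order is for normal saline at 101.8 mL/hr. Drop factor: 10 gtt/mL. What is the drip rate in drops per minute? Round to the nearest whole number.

17 gtt/min

101.8 mL/hr ÷ 60 min/hr = 1.696667 mL/min
1.696667 mL/min × 10 gtt/mL = 16.96667 gtt/min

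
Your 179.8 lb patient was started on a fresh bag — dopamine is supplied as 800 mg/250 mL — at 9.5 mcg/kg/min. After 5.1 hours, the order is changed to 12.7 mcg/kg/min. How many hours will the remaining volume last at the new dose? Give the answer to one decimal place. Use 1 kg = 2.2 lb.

Initial rate:
Weight = 179.8 lb ÷ 2.2 lb/kg = 81.72727 kg
Dose = 9.5 mcg/kg/min × 81.72727 kg = 776.4091 mcg/min
776.4091 mcg/min × 60 min/hr = 46584.55 mcg/hr
Concentration = 800 mg ÷ 250 mL = 3.2 mg/mL = 3200 mcg/mL
Rate = 46584.55 mcg/hr ÷ 3200 mcg/mL = 14.55767 mL/hr
Volume infused so far = 14.55767 mL/hr × 5.1 hr = 74.24412 mL
Volume remaining = 250 − 74.24412 = 175.7559 mL
New rate:
Dose = 12.7 mcg/kg/min × 81.72727 kg = 1037.936 mcg/min
1037.936 mcg/min × 60 min/hr = 62276.18 mcg/hr
Rate = 62276.18 mcg/hr ÷ 3200 mcg/mL = 19.46131 mL/hr
Time remaining = 175.7559 mL ÷ 19.46131 mL/hr = 9.031042 hr

9.0 hours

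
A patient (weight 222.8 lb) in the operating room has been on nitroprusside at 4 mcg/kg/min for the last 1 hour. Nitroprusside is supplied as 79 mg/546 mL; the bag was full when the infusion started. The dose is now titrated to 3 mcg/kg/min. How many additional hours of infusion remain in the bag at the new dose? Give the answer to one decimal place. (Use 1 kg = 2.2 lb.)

Initial rate:
Weight = 222.8 lb ÷ 2.2 lb/kg = 101.2727 kg
Dose = 4 mcg/kg/min × 101.2727 kg = 405.0909 mcg/min
405.0909 mcg/min × 60 min/hr = 24305.45 mcg/hr
Concentration = 79 mg ÷ 546 mL = 0.1446886 mg/mL = 144.6886 mcg/mL
Rate = 24305.45 mcg/hr ÷ 144.6886 mcg/mL = 167.9845 mL/hr
Volume infused so far = 167.9845 mL/hr × 1 hr = 167.9845 mL
Volume remaining = 546 − 167.9845 = 378.0155 mL
New rate:
Dose = 3 mcg/kg/min × 101.2727 kg = 303.8182 mcg/min
303.8182 mcg/min × 60 min/hr = 18229.09 mcg/hr
Rate = 18229.09 mcg/hr ÷ 144.6886 mcg/mL = 125.9884 mL/hr
Time remaining = 378.0155 mL ÷ 125.9884 mL/hr = 3.000399 hr

3.0 hours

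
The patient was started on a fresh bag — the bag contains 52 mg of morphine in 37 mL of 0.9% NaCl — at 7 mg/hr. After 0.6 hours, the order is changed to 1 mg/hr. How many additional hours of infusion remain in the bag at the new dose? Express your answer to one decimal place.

47.8 hours

Initial rate:
Concentration = 52 mg ÷ 37 mL = 1.405405 mg/mL
Rate = 7 mg/hr ÷ 1.405405 mg/mL = 4.980769 mL/hr
Volume infused so far = 4.980769 mL/hr × 0.6 hr = 2.988462 mL
Volume remaining = 37 − 2.988462 = 34.01154 mL
New rate:
Rate = 1 mg/hr ÷ 1.405405 mg/mL = 0.7115385 mL/hr
Time remaining = 34.01154 mL ÷ 0.7115385 mL/hr = 47.8 hr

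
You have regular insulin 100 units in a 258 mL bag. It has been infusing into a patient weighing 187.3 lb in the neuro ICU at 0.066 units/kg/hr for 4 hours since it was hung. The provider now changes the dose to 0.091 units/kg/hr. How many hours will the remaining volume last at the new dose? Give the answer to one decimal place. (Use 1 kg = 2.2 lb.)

10.0 hours

Initial rate:
Weight = 187.3 lb ÷ 2.2 lb/kg = 85.13636 kg
Dose = 0.066 units/kg/hr × 85.13636 kg = 5.619 units/hr
Concentration = 100 units ÷ 258 mL = 0.3875969 units/mL
Rate = 5.619 units/hr ÷ 0.3875969 units/mL = 14.49702 mL/hr
Volume infused so far = 14.49702 mL/hr × 4 hr = 57.98808 mL
Volume remaining = 258 − 57.98808 = 200.0119 mL
New rate:
Dose = 0.091 units/kg/hr × 85.13636 kg = 7.747409 units/hr
Rate = 7.747409 units/hr ÷ 0.3875969 units/mL = 19.98832 mL/hr
Time remaining = 200.0119 mL ÷ 19.98832 mL/hr = 10.00644 hr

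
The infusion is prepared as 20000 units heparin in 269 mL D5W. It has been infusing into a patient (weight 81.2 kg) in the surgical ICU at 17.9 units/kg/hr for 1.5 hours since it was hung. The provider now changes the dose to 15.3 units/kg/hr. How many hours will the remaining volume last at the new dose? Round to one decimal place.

14.3 hours

Initial rate:
Dose = 17.9 units/kg/hr × 81.2 kg = 1453.48 units/hr
Concentration = 20000 units ÷ 269 mL = 74.34944 units/mL
Rate = 1453.48 units/hr ÷ 74.34944 units/mL = 19.54931 mL/hr
Volume infused so far = 19.54931 mL/hr × 1.5 hr = 29.32396 mL
Volume remaining = 269 − 29.32396 = 239.676 mL
New rate:
Dose = 15.3 units/kg/hr × 81.2 kg = 1242.36 units/hr
Rate = 1242.36 units/hr ÷ 74.34944 units/mL = 16.70974 mL/hr
Time remaining = 239.676 mL ÷ 16.70974 mL/hr = 14.34349 hr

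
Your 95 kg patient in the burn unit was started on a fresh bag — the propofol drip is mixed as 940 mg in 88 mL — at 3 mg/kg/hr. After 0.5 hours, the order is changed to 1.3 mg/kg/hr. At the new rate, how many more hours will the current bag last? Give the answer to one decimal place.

6.5 hours

Initial rate:
Dose = 3 mg/kg/hr × 95 kg = 285 mg/hr
Concentration = 940 mg ÷ 88 mL = 10.68182 mg/mL
Rate = 285 mg/hr ÷ 10.68182 mg/mL = 26.68085 mL/hr
Volume infused so far = 26.68085 mL/hr × 0.5 hr = 13.34043 mL
Volume remaining = 88 − 13.34043 = 74.65957 mL
New rate:
Dose = 1.3 mg/kg/hr × 95 kg = 123.5 mg/hr
Rate = 123.5 mg/hr ÷ 10.68182 mg/mL = 11.5617 mL/hr
Time remaining = 74.65957 mL ÷ 11.5617 mL/hr = 6.45749 hr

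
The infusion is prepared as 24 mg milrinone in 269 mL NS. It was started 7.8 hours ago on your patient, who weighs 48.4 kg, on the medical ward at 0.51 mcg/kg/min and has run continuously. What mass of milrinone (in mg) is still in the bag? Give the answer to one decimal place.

12.4 mg

Dose = 0.51 mcg/kg/min × 48.4 kg = 24.684 mcg/min
24.684 mcg/min × 60 min/hr = 1481.04 mcg/hr
Concentration = 24 mg ÷ 269 mL = 0.08921933 mg/mL = 89.21933 mcg/mL
Rate = 1481.04 mcg/hr ÷ 89.21933 mcg/mL = 16.59999 mL/hr
Volume infused = 16.59999 mL/hr × 7.8 hr = 129.4799 mL
Volume remaining = 269 − 129.4799 = 139.5201 mL
Drug remaining = 139.5201 mL × 89.21933 mcg/mL = 12447.89 mcg = 12.44789 mg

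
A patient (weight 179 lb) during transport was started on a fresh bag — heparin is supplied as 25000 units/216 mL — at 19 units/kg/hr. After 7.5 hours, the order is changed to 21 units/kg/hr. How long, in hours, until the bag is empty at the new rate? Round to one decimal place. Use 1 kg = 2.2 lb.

Initial rate:
Weight = 179 lb ÷ 2.2 lb/kg = 81.36364 kg
Dose = 19 units/kg/hr × 81.36364 kg = 1545.909 units/hr
Concentration = 25000 units ÷ 216 mL = 115.7407 units/mL
Rate = 1545.909 units/hr ÷ 115.7407 units/mL = 13.35665 mL/hr
Volume infused so far = 13.35665 mL/hr × 7.5 hr = 100.1749 mL
Volume remaining = 216 − 100.1749 = 115.8251 mL
New rate:
Dose = 21 units/kg/hr × 81.36364 kg = 1708.636 units/hr
Rate = 1708.636 units/hr ÷ 115.7407 units/mL = 14.76262 mL/hr
Time remaining = 115.8251 mL ÷ 14.76262 mL/hr = 7.845837 hr

7.8 hours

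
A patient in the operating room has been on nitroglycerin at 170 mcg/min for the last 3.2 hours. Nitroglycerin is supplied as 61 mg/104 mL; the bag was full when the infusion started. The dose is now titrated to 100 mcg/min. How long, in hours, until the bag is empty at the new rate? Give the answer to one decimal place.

4.7 hours

Initial rate:
170 mcg/min × 60 min/hr = 10200 mcg/hr
Concentration = 61 mg ÷ 104 mL = 0.5865385 mg/mL = 586.5385 mcg/mL
Rate = 10200 mcg/hr ÷ 586.5385 mcg/mL = 17.39016 mL/hr
Volume infused so far = 17.39016 mL/hr × 3.2 hr = 55.64852 mL
Volume remaining = 104 − 55.64852 = 48.35148 mL
New rate:
100 mcg/min × 60 min/hr = 6000 mcg/hr
Rate = 6000 mcg/hr ÷ 586.5385 mcg/mL = 10.22951 mL/hr
Time remaining = 48.35148 mL ÷ 10.22951 mL/hr = 4.726667 hr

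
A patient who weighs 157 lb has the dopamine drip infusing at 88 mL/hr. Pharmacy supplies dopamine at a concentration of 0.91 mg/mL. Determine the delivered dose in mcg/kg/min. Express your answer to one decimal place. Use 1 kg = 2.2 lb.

Weight = 157 lb ÷ 2.2 lb/kg = 71.36364 kg
Concentration = 0.91 mg/mL = 910 mcg/mL
Drug rate = 88 mL/hr × 910 mcg/mL = 80080 mcg/hr
80080 mcg/hr ÷ 60 min/hr = 1334.667 mcg/min
1334.667 mcg/min ÷ 71.36364 kg = 18.70234 mcg/kg/min

18.7 mcg/kg/min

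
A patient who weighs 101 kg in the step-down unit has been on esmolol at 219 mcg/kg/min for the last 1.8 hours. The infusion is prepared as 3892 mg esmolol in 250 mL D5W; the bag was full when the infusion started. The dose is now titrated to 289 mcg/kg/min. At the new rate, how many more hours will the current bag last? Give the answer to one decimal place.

Initial rate:
Dose = 219 mcg/kg/min × 101 kg = 22119 mcg/min
22119 mcg/min × 60 min/hr = 1327140 mcg/hr
Concentration = 3892 mg ÷ 250 mL = 15.568 mg/mL = 15568 mcg/mL
Rate = 1327140 mcg/hr ÷ 15568 mcg/mL = 85.24794 mL/hr
Volume infused so far = 85.24794 mL/hr × 1.8 hr = 153.4463 mL
Volume remaining = 250 − 153.4463 = 96.5537 mL
New rate:
Dose = 289 mcg/kg/min × 101 kg = 29189 mcg/min
29189 mcg/min × 60 min/hr = 1751340 mcg/hr
Rate = 1751340 mcg/hr ÷ 15568 mcg/mL = 112.4961 mL/hr
Time remaining = 96.5537 mL ÷ 112.4961 mL/hr = 0.8582845 hr

0.9 hours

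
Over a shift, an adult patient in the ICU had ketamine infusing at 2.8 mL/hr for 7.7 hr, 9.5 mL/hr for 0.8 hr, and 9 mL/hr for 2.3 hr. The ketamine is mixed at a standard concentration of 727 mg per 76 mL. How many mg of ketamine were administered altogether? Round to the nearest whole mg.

Concentration = 727 mg ÷ 76 mL = 9.565789 mg/mL
Stage 1: 2.8 mL/hr × 7.7 hr = 21.56 mL → 21.56 mL × 9.565789 mg/mL = 206.2384 mg
Stage 2: 9.5 mL/hr × 0.8 hr = 7.6 mL → 7.6 mL × 9.565789 mg/mL = 72.7 mg
Stage 3: 9 mL/hr × 2.3 hr = 20.7 mL → 20.7 mL × 9.565789 mg/mL = 198.0118 mg
Total = 206.2384 + 72.7 + 198.0118 = 476.9503 mg

477 mg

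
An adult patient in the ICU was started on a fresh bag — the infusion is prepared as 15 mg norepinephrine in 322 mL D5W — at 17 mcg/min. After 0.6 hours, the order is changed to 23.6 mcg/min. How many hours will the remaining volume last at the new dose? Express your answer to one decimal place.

Initial rate:
17 mcg/min × 60 min/hr = 1020 mcg/hr
Concentration = 15 mg ÷ 322 mL = 0.04658385 mg/mL = 46.58385 mcg/mL
Rate = 1020 mcg/hr ÷ 46.58385 mcg/mL = 21.896 mL/hr
Volume infused so far = 21.896 mL/hr × 0.6 hr = 13.1376 mL
Volume remaining = 322 − 13.1376 = 308.8624 mL
New rate:
23.6 mcg/min × 60 min/hr = 1416 mcg/hr
Rate = 1416 mcg/hr ÷ 46.58385 mcg/mL = 30.3968 mL/hr
Time remaining = 308.8624 mL ÷ 30.3968 mL/hr = 10.16102 hr

10.2 hours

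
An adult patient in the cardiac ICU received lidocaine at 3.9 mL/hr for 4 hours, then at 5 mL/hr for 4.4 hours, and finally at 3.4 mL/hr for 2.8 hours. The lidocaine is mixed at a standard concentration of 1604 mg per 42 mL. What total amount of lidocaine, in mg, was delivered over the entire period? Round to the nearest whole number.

1800 mg

Concentration = 1604 mg ÷ 42 mL = 38.19048 mg/mL
Stage 1: 3.9 mL/hr × 4 hr = 15.6 mL → 15.6 mL × 38.19048 mg/mL = 595.7714 mg
Stage 2: 5 mL/hr × 4.4 hr = 22 mL → 22 mL × 38.19048 mg/mL = 840.1905 mg
Stage 3: 3.4 mL/hr × 2.8 hr = 9.52 mL → 9.52 mL × 38.19048 mg/mL = 363.5733 mg
Total = 595.7714 + 840.1905 + 363.5733 = 1799.535 mg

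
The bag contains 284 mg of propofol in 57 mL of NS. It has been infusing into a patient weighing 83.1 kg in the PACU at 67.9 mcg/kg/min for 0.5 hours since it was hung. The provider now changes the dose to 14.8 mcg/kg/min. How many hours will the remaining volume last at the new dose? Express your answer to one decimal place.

Initial rate:
Dose = 67.9 mcg/kg/min × 83.1 kg = 5642.49 mcg/min
5642.49 mcg/min × 60 min/hr = 338549.4 mcg/hr
Concentration = 284 mg ÷ 57 mL = 4.982456 mg/mL = 4982.456 mcg/mL
Rate = 338549.4 mcg/hr ÷ 4982.456 mcg/mL = 67.9483 mL/hr
Volume infused so far = 67.9483 mL/hr × 0.5 hr = 33.97415 mL
Volume remaining = 57 − 33.97415 = 23.02585 mL
New rate:
Dose = 14.8 mcg/kg/min × 83.1 kg = 1229.88 mcg/min
1229.88 mcg/min × 60 min/hr = 73792.8 mcg/hr
Rate = 73792.8 mcg/hr ÷ 4982.456 mcg/mL = 14.81053 mL/hr
Time remaining = 23.02585 mL ÷ 14.81053 mL/hr = 1.554695 hr

1.6 hours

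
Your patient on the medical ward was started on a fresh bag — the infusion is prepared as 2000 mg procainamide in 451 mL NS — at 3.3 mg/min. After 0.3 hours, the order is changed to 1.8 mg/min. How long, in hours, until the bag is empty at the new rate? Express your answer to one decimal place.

18.0 hours

Initial rate:
3.3 mg/min × 60 min/hr = 198 mg/hr
Concentration = 2000 mg ÷ 451 mL = 4.43459 mg/mL
Rate = 198 mg/hr ÷ 4.43459 mg/mL = 44.649 mL/hr
Volume infused so far = 44.649 mL/hr × 0.3 hr = 13.3947 mL
Volume remaining = 451 − 13.3947 = 437.6053 mL
New rate:
1.8 mg/min × 60 min/hr = 108 mg/hr
Rate = 108 mg/hr ÷ 4.43459 mg/mL = 24.354 mL/hr
Time remaining = 437.6053 mL ÷ 24.354 mL/hr = 17.96852 hr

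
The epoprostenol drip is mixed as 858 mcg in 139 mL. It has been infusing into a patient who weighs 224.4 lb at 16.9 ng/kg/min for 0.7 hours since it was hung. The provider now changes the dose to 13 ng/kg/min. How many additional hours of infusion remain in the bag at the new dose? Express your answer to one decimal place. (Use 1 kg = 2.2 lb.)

Initial rate:
Weight = 224.4 lb ÷ 2.2 lb/kg = 102 kg
Dose = 16.9 ng/kg/min × 102 kg = 1723.8 ng/min
1723.8 ng/min × 60 min/hr = 103428 ng/hr
Concentration = 858 mcg ÷ 139 mL = 6.172662 mcg/mL = 6172.662 ng/mL
Rate = 103428 ng/hr ÷ 6172.662 ng/mL = 16.75582 mL/hr
Volume infused so far = 16.75582 mL/hr × 0.7 hr = 11.72907 mL
Volume remaining = 139 − 11.72907 = 127.2709 mL
New rate:
Dose = 13 ng/kg/min × 102 kg = 1326 ng/min
1326 ng/min × 60 min/hr = 79560 ng/hr
Rate = 79560 ng/hr ÷ 6172.662 ng/mL = 12.88909 mL/hr
Time remaining = 127.2709 mL ÷ 12.88909 mL/hr = 9.874314 hr

9.9 hours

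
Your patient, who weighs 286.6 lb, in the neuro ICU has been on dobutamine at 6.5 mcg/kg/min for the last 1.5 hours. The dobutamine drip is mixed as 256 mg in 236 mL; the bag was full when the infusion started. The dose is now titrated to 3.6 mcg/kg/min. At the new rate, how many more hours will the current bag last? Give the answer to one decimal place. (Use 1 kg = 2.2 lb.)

Initial rate:
Weight = 286.6 lb ÷ 2.2 lb/kg = 130.2727 kg
Dose = 6.5 mcg/kg/min × 130.2727 kg = 846.7727 mcg/min
846.7727 mcg/min × 60 min/hr = 50806.36 mcg/hr
Concentration = 256 mg ÷ 236 mL = 1.084746 mg/mL = 1084.746 mcg/mL
Rate = 50806.36 mcg/hr ÷ 1084.746 mcg/mL = 46.83712 mL/hr
Volume infused so far = 46.83712 mL/hr × 1.5 hr = 70.25567 mL
Volume remaining = 236 − 70.25567 = 165.7443 mL
New rate:
Dose = 3.6 mcg/kg/min × 130.2727 kg = 468.9818 mcg/min
468.9818 mcg/min × 60 min/hr = 28138.91 mcg/hr
Rate = 28138.91 mcg/hr ÷ 1084.746 mcg/mL = 25.94056 mL/hr
Time remaining = 165.7443 mL ÷ 25.94056 mL/hr = 6.38939 hr

6.4 hours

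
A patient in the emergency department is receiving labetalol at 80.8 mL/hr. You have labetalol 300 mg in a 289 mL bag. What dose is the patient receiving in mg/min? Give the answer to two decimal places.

Concentration = 300 mg ÷ 289 mL = 1.038062 mg/mL
Drug rate = 80.8 mL/hr × 1.038062 mg/mL = 83.87543 mg/hr
83.87543 mg/hr ÷ 60 min/hr = 1.397924 mg/min

1.40 mg/min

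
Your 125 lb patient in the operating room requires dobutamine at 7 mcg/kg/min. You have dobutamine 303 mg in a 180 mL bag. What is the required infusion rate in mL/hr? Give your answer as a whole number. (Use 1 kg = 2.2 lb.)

Weight = 125 lb ÷ 2.2 lb/kg = 56.81818 kg
Dose = 7 mcg/kg/min × 56.81818 kg = 397.7273 mcg/min
397.7273 mcg/min × 60 min/hr = 23863.64 mcg/hr
Concentration = 303 mg ÷ 180 mL = 1.683333 mg/mL = 1683.333 mcg/mL
Rate = 23863.64 mcg/hr ÷ 1683.333 mcg/mL = 14.17642 mL/hr

14 mL/hr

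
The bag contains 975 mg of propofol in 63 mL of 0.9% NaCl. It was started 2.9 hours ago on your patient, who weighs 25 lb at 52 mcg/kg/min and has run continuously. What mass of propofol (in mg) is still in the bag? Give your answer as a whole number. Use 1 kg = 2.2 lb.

Weight = 25 lb ÷ 2.2 lb/kg = 11.36364 kg
Dose = 52 mcg/kg/min × 11.36364 kg = 590.9091 mcg/min
590.9091 mcg/min × 60 min/hr = 35454.55 mcg/hr
Concentration = 975 mg ÷ 63 mL = 15.47619 mg/mL = 15476.19 mcg/mL
Rate = 35454.55 mcg/hr ÷ 15476.19 mcg/mL = 2.290909 mL/hr
Volume infused = 2.290909 mL/hr × 2.9 hr = 6.643636 mL
Volume remaining = 63 − 6.643636 = 56.35636 mL
Drug remaining = 56.35636 mL × 15476.19 mcg/mL = 872181.8 mcg = 872.1818 mg

872 mg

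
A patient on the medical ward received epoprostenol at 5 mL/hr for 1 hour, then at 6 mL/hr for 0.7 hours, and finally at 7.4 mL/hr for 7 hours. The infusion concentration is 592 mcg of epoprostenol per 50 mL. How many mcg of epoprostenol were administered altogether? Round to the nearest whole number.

Concentration = 592 mcg ÷ 50 mL = 11.84 mcg/mL
Stage 1: 5 mL/hr × 1 hr = 5 mL → 5 mL × 11.84 mcg/mL = 59.2 mcg
Stage 2: 6 mL/hr × 0.7 hr = 4.2 mL → 4.2 mL × 11.84 mcg/mL = 49.728 mcg
Stage 3: 7.4 mL/hr × 7 hr = 51.8 mL → 51.8 mL × 11.84 mcg/mL = 613.312 mcg
Total = 59.2 + 49.728 + 613.312 = 722.24 mcg

722 mcg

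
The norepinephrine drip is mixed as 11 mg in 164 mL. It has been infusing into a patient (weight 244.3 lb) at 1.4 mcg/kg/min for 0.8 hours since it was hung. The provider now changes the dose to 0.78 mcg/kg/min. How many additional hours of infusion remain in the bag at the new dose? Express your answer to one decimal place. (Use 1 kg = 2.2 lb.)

0.7 hours

Initial rate:
Weight = 244.3 lb ÷ 2.2 lb/kg = 111.0455 kg
Dose = 1.4 mcg/kg/min × 111.0455 kg = 155.4636 mcg/min
155.4636 mcg/min × 60 min/hr = 9327.818 mcg/hr
Concentration = 11 mg ÷ 164 mL = 0.06707317 mg/mL = 67.07317 mcg/mL
Rate = 9327.818 mcg/hr ÷ 67.07317 mcg/mL = 139.0693 mL/hr
Volume infused so far = 139.0693 mL/hr × 0.8 hr = 111.2554 mL
Volume remaining = 164 − 111.2554 = 52.74457 mL
New rate:
Dose = 0.78 mcg/kg/min × 111.0455 kg = 86.61545 mcg/min
86.61545 mcg/min × 60 min/hr = 5196.927 mcg/hr
Rate = 5196.927 mcg/hr ÷ 67.07317 mcg/mL = 77.48146 mL/hr
Time remaining = 52.74457 mL ÷ 77.48146 mL/hr = 0.6807379 hr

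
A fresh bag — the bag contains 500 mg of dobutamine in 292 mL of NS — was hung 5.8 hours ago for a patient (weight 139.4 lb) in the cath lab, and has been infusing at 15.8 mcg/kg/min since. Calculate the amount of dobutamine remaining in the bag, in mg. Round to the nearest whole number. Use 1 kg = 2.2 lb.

152 mg

Weight = 139.4 lb ÷ 2.2 lb/kg = 63.36364 kg
Dose = 15.8 mcg/kg/min × 63.36364 kg = 1001.145 mcg/min
1001.145 mcg/min × 60 min/hr = 60068.73 mcg/hr
Concentration = 500 mg ÷ 292 mL = 1.712329 mg/mL = 1712.329 mcg/mL
Rate = 60068.73 mcg/hr ÷ 1712.329 mcg/mL = 35.08014 mL/hr
Volume infused = 35.08014 mL/hr × 5.8 hr = 203.4648 mL
Volume remaining = 292 − 203.4648 = 88.53521 mL
Drug remaining = 88.53521 mL × 1712.329 mcg/mL = 151601.4 mcg = 151.6014 mg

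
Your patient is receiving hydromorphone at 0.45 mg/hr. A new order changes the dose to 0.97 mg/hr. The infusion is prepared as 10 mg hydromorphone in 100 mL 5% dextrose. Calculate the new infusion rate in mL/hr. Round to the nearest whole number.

10 mL/hr

Concentration = 10 mg ÷ 100 mL = 0.1 mg/mL
Rate = 0.97 mg/hr ÷ 0.1 mg/mL = 9.7 mL/hr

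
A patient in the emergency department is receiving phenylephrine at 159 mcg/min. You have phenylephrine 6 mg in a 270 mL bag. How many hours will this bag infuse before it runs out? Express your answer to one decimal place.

159 mcg/min × 60 min/hr = 9540 mcg/hr
Concentration = 6 mg ÷ 270 mL = 0.02222222 mg/mL = 22.22222 mcg/mL
Rate = 9540 mcg/hr ÷ 22.22222 mcg/mL = 429.3 mL/hr
Duration = 270 mL ÷ 429.3 mL/hr = 0.6289308 hr

0.6 hours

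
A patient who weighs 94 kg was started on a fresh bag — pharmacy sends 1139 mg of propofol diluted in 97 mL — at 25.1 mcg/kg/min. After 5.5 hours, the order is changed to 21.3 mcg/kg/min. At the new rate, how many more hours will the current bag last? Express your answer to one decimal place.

3.0 hours

Initial rate:
Dose = 25.1 mcg/kg/min × 94 kg = 2359.4 mcg/min
2359.4 mcg/min × 60 min/hr = 141564 mcg/hr
Concentration = 1139 mg ÷ 97 mL = 11.74227 mg/mL = 11742.27 mcg/mL
Rate = 141564 mcg/hr ÷ 11742.27 mcg/mL = 12.05593 mL/hr
Volume infused so far = 12.05593 mL/hr × 5.5 hr = 66.30763 mL
Volume remaining = 97 − 66.30763 = 30.69237 mL
New rate:
Dose = 21.3 mcg/kg/min × 94 kg = 2002.2 mcg/min
2002.2 mcg/min × 60 min/hr = 120132 mcg/hr
Rate = 120132 mcg/hr ÷ 11742.27 mcg/mL = 10.23073 mL/hr
Time remaining = 30.69237 mL ÷ 10.23073 mL/hr = 3.000017 hr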